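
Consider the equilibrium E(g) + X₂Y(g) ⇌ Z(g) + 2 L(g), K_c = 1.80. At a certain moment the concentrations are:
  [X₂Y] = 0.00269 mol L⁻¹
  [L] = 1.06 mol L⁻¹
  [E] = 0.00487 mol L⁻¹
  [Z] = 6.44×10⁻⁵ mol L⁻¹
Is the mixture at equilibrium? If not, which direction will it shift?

Q_c = [Z]·[L]² / ([E]·[X₂Y]) = (6.44×10⁻⁵)·(1.06)² / ((0.00487)·(0.00269)) = 5.52
Q_c = 5.52 > K_c = 1.80: net reverse reaction.

no; Q > K, reaction proceeds in reverse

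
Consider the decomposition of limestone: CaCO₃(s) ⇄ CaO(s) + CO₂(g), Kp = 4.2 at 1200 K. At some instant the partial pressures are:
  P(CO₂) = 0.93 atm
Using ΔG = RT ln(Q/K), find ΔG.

ΔG = -15.0 kJ/mol

(CaCO₃, CaO are pure solids — omitted from Qp.)
Qp = P(CO₂) = 0.930
ΔG = RT ln(Qp/Kp) = (8.314 J mol⁻¹ K⁻¹)(1200 K) × ln(0.930/4.2)
   = (9.977 kJ/mol)(-1.508) = -15.0 kJ/mol
ΔG < 0, so the forward reaction is spontaneous (proceeds forward).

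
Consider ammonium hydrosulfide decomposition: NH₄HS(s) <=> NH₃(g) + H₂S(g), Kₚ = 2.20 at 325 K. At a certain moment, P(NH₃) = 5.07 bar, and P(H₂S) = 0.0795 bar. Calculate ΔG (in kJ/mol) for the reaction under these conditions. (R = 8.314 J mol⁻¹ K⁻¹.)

(NH₄HS is a pure solid — omitted from Qₚ.)
Qₚ = P(NH₃)·P(H₂S) = (5.07)·(0.0795) = 0.403
ΔG = RT ln(Qₚ/Kₚ) = (8.314 J mol⁻¹ K⁻¹)(325 K) × ln(0.403/2.20)
   = (2.702 kJ/mol)(-1.697) = -4.59 kJ/mol
ΔG < 0, so the forward reaction is spontaneous (proceeds forward).

ΔG = -4.59 kJ/mol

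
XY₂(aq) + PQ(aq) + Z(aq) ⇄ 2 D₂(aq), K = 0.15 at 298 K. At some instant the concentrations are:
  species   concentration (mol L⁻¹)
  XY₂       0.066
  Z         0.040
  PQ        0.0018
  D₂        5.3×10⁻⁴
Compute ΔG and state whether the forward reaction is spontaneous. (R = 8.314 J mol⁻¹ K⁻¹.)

Q = [D₂]² / ([XY₂]·[PQ]·[Z]) = (5.3×10⁻⁴)² / ((0.066)·(0.0018)·(0.040)) = 0.0591
ΔG = RT ln(Q/K) = (8.314 J mol⁻¹ K⁻¹)(298 K) × ln(0.0591/0.15)
   = (2.478 kJ/mol)(-0.9314) = -2.31 kJ/mol
ΔG < 0, so the forward reaction is spontaneous (proceeds forward).

ΔG = -2.31 kJ/mol; the forward reaction is spontaneous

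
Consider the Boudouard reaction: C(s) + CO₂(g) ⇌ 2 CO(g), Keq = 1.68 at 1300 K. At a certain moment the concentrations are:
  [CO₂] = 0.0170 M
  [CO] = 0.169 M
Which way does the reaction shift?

neither direction; the system is at equilibrium

(C is a pure solid — omitted from Q.)
Q = [CO]² / [CO₂] = (0.169)² / (0.0170) = 1.68
Q = 1.68 = Keq, so the system is already at equilibrium.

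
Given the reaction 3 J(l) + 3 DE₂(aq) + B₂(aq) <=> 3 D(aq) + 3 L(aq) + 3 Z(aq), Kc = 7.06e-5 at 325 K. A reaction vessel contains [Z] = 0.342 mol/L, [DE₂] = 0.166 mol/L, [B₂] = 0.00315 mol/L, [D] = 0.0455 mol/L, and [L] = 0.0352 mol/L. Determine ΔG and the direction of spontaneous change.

ΔG = -4.93 kJ/mol; the forward reaction is spontaneous

(J is a pure liquid — omitted from Qc.)
Qc = [D]³·[L]³·[Z]³ / ([DE₂]³·[B₂]) = (0.0455)³·(0.0352)³·(0.342)³ / ((0.166)³·(0.00315)) = 1.14e-5
ΔG = RT ln(Qc/Kc) = (8.314 J mol⁻¹ K⁻¹)(325 K) × ln(1.14e-5/7.06e-5)
   = (2.702 kJ/mol)(-1.823) = -4.93 kJ/mol
ΔG < 0, so the forward reaction is spontaneous (proceeds forward).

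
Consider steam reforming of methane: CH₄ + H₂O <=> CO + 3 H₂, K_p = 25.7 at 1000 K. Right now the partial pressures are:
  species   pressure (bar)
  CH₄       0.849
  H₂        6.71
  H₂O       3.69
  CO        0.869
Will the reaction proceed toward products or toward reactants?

Q_p = P(CO)·P(H₂)³ / (P(CH₄)·P(H₂O)) = (0.869)·(6.71)³ / ((0.849)·(3.69)) = 83.8
Q_p = 83.8 > K_p = 25.7, so the reverse reaction proceeds.

toward reactants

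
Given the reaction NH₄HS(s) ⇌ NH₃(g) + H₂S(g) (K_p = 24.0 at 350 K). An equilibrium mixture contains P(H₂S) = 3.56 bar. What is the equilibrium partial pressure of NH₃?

(NH₄HS is a pure solid — omitted from K_p.)
At equilibrium, K_p = P(NH₃)·P(H₂S) = 24.0.
(P(NH₃))·(3.56) = 24.0
P(NH₃) = 6.74 bar

P(NH₃) = 6.74 bar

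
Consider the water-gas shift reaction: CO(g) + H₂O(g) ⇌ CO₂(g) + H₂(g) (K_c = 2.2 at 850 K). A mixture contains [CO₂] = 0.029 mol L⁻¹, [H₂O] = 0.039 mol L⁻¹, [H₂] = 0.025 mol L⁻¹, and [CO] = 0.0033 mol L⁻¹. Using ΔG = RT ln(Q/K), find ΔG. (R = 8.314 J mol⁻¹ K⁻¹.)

ΔG = 6.64 kJ/mol

Q_c = [CO₂]·[H₂] / ([CO]·[H₂O]) = (0.029)·(0.025) / ((0.0033)·(0.039)) = 5.63
ΔG = RT ln(Q_c/K_c) = (8.314 J mol⁻¹ K⁻¹)(850 K) × ln(5.63/2.2)
   = (7.067 kJ/mol)(0.9397) = 6.64 kJ/mol
ΔG > 0, so the forward reaction is non-spontaneous (proceeds in reverse).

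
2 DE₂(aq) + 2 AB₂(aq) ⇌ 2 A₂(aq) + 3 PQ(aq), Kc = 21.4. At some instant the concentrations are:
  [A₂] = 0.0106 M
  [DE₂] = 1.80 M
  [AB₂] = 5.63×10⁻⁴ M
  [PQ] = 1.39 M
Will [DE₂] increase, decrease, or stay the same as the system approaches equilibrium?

Qc = [A₂]²·[PQ]³ / ([DE₂]²·[AB₂]²) = (0.0106)²·(1.39)³ / ((1.80)²·(5.63×10⁻⁴)²) = 294
Qc = 294 > Kc = 21.4: net reverse reaction.
DE₂ is a reactant, so it increases.

increase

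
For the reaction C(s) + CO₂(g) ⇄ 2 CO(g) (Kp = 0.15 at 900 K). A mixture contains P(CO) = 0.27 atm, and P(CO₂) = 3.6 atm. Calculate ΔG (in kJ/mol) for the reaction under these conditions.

ΔG = -15.0 kJ/mol

(C is a pure solid — omitted from Qp.)
Qp = P(CO)² / P(CO₂) = (0.27)² / (3.6) = 0.0202
ΔG = RT ln(Qp/Kp) = (8.314 J mol⁻¹ K⁻¹)(900 K) × ln(0.0202/0.15)
   = (7.483 kJ/mol)(-2.005) = -15.0 kJ/mol
ΔG < 0, so the forward reaction is spontaneous (proceeds forward).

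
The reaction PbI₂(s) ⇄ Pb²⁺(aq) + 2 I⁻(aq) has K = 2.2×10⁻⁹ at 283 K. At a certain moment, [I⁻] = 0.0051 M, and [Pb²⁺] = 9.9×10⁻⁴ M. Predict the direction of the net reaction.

(PbI₂ is a pure solid — omitted from Q.)
Q = [Pb²⁺]·[I⁻]² = (9.9×10⁻⁴)·(0.0051)² = 2.6×10⁻⁸
Q = 2.6×10⁻⁸ > K = 2.2×10⁻⁹, so the reverse reaction proceeds.

to the left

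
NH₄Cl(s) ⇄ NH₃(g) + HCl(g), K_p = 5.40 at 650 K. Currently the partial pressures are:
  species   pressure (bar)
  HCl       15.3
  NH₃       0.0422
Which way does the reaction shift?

to the right

(NH₄Cl is a pure solid — omitted from Q_p.)
Q_p = P(NH₃)·P(HCl) = (0.0422)·(15.3) = 0.646
Q_p = 0.646 < K_p = 5.40, so the forward reaction proceeds.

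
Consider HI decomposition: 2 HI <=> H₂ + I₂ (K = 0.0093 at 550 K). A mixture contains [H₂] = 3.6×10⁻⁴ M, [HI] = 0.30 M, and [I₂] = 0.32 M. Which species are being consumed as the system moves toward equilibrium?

Q = [H₂]·[I₂] / [HI]² = (3.6×10⁻⁴)·(0.32) / (0.30)² = 0.0013
Q = 0.0013 < K = 0.0093: net forward reaction.

HI (reactants)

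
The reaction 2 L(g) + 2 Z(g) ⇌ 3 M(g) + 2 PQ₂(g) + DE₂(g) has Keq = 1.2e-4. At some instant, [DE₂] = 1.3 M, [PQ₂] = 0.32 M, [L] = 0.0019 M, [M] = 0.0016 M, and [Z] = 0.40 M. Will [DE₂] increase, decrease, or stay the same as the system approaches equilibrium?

Q = [M]³·[PQ₂]²·[DE₂] / ([L]²·[Z]²) = (0.0016)³·(0.32)²·(1.3) / ((0.0019)²·(0.40)²) = 9.4e-4
Q = 9.4e-4 > Keq = 1.2e-4: net reverse reaction.
DE₂ is a product, so it decreases.

decrease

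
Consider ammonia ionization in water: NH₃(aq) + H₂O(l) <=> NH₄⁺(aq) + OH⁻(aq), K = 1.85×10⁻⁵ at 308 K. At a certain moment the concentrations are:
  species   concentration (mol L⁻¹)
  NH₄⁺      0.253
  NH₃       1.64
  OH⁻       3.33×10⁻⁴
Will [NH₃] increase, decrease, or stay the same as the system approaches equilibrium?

(H₂O is a pure liquid — omitted from Q.)
Q = [NH₄⁺]·[OH⁻] / [NH₃] = (0.253)·(3.33×10⁻⁴) / (1.64) = 5.14×10⁻⁵
Q = 5.14×10⁻⁵ > K = 1.85×10⁻⁵: net reverse reaction.
NH₃ is a reactant, so it increases.

increase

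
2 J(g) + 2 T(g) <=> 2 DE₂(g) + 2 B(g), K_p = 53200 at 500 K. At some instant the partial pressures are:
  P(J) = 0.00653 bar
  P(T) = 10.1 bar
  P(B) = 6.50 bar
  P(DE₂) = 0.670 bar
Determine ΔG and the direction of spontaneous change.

Q_p = P(DE₂)²·P(B)² / (P(J)²·P(T)²) = (0.670)²·(6.50)² / ((0.00653)²·(10.1)²) = 4360
ΔG = RT ln(Q_p/K_p) = (8.314 J mol⁻¹ K⁻¹)(500 K) × ln(4360/53200)
   = (4.157 kJ/mol)(-2.502) = -10.4 kJ/mol
ΔG < 0, so the forward reaction is spontaneous (proceeds forward).

ΔG = -10.4 kJ/mol; the forward reaction is spontaneous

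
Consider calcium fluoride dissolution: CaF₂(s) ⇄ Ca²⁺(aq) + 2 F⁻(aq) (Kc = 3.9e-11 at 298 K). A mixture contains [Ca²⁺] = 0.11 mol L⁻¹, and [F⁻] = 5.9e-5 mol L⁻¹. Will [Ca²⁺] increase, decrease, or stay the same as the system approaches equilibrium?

(CaF₂ is a pure solid — omitted from Qc.)
Qc = [Ca²⁺]·[F⁻]² = (0.11)·(5.9e-5)² = 3.8e-10
Qc = 3.8e-10 > Kc = 3.9e-11: net reverse reaction.
Ca²⁺ is a product, so it decreases.

decrease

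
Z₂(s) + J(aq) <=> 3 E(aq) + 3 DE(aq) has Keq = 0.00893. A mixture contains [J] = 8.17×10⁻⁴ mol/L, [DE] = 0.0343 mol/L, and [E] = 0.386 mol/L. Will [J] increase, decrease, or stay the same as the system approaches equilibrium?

decrease

(Z₂ is a pure solid — omitted from Q.)
Q = [E]³·[DE]³ / [J] = (0.386)³·(0.0343)³ / (8.17×10⁻⁴) = 0.00284
Q = 0.00284 < Keq = 0.00893: net forward reaction.
J is a reactant, so it decreases.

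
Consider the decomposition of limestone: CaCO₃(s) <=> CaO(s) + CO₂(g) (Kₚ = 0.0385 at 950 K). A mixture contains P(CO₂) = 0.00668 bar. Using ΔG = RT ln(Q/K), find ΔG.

(CaCO₃, CaO are pure solids — omitted from Qₚ.)
Qₚ = P(CO₂) = 0.00668
ΔG = RT ln(Qₚ/Kₚ) = (8.314 J mol⁻¹ K⁻¹)(950 K) × ln(0.00668/0.0385)
   = (7.898 kJ/mol)(-1.752) = -13.8 kJ/mol
ΔG < 0, so the forward reaction is spontaneous (proceeds forward).

ΔG = -13.8 kJ/mol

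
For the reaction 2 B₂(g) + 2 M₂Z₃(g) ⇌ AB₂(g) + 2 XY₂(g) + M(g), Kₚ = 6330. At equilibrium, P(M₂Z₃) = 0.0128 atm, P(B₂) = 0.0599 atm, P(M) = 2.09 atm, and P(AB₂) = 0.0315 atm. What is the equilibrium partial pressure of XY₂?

At equilibrium, Kₚ = P(AB₂)·P(XY₂)²·P(M) / (P(B₂)²·P(M₂Z₃)²) = 6330.
(0.0315)·(P(XY₂))²·(2.09) / ((0.0599)²·(0.0128)²) = 6330
P(XY₂)² = 0.0565 ⇒ P(XY₂) = 0.238 atm

P(XY₂) = 0.238 atm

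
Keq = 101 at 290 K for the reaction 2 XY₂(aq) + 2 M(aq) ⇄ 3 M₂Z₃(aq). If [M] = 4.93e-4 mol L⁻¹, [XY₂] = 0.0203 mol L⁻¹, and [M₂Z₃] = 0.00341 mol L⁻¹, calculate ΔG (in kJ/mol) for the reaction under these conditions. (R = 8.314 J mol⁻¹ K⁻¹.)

ΔG = 3.29 kJ/mol

Q = [M₂Z₃]³ / ([XY₂]²·[M]²) = (0.00341)³ / ((0.0203)²·(4.93e-4)²) = 396
ΔG = RT ln(Q/Keq) = (8.314 J mol⁻¹ K⁻¹)(290 K) × ln(396/101)
   = (2.411 kJ/mol)(1.366) = 3.29 kJ/mol
ΔG > 0, so the forward reaction is non-spontaneous (proceeds in reverse).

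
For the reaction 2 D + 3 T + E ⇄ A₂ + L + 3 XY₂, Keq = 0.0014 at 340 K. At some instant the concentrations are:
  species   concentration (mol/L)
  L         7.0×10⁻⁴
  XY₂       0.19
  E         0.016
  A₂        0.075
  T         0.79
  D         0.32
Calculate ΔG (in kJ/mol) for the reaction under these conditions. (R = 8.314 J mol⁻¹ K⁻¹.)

Q = [A₂]·[L]·[XY₂]³ / ([D]²·[T]³·[E]) = (0.075)·(7.0×10⁻⁴)·(0.19)³ / ((0.32)²·(0.79)³·(0.016)) = 4.46×10⁻⁴
ΔG = RT ln(Q/Keq) = (8.314 J mol⁻¹ K⁻¹)(340 K) × ln(4.46×10⁻⁴/0.0014)
   = (2.827 kJ/mol)(-1.144) = -3.23 kJ/mol
ΔG < 0, so the forward reaction is spontaneous (proceeds forward).

ΔG = -3.23 kJ/mol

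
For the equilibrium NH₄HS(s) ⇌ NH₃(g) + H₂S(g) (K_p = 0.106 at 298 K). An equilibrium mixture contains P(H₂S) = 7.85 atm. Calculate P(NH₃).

(NH₄HS is a pure solid — omitted from K_p.)
At equilibrium, K_p = P(NH₃)·P(H₂S) = 0.106.
(P(NH₃))·(7.85) = 0.106
P(NH₃) = 0.0135 atm

P(NH₃) = 0.0135 atm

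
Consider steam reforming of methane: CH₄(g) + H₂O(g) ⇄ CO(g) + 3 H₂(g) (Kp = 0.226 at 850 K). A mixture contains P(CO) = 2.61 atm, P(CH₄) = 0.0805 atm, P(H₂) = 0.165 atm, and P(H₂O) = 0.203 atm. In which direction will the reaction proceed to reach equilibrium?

in the reverse direction

Qp = P(CO)·P(H₂)³ / (P(CH₄)·P(H₂O)) = (2.61)·(0.165)³ / ((0.0805)·(0.203)) = 0.717
Qp = 0.717 > Kp = 0.226, so the reverse reaction proceeds.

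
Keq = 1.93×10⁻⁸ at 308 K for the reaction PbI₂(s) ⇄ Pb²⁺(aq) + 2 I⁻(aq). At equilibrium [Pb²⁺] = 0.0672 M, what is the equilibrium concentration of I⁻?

[I⁻] = 5.36×10⁻⁴ M

(PbI₂ is a pure solid — omitted from Keq.)
At equilibrium, Keq = [Pb²⁺]·[I⁻]² = 1.93×10⁻⁸.
(0.0672)·([I⁻])² = 1.93×10⁻⁸
[I⁻]² = 2.87×10⁻⁷ ⇒ [I⁻] = 5.36×10⁻⁴ M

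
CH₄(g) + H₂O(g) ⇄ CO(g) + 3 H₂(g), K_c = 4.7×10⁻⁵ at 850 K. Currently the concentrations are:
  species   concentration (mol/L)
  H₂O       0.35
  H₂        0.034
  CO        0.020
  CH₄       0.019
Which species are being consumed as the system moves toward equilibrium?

Q_c = [CO]·[H₂]³ / ([CH₄]·[H₂O]) = (0.020)·(0.034)³ / ((0.019)·(0.35)) = 1.2×10⁻⁴
Q_c = 1.2×10⁻⁴ > K_c = 4.7×10⁻⁵: net reverse reaction.

CO, H₂ (products)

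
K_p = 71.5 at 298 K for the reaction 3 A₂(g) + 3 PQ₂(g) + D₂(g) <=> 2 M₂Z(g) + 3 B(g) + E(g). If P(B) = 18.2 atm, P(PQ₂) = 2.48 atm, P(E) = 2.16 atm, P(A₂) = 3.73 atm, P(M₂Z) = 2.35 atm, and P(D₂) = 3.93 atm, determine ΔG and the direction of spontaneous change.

ΔG = -2.80 kJ/mol; the forward reaction is spontaneous

Q_p = P(M₂Z)²·P(B)³·P(E) / (P(A₂)³·P(PQ₂)³·P(D₂)) = (2.35)²·(18.2)³·(2.16) / ((3.73)³·(2.48)³·(3.93)) = 23.1
ΔG = RT ln(Q_p/K_p) = (8.314 J mol⁻¹ K⁻¹)(298 K) × ln(23.1/71.5)
   = (2.478 kJ/mol)(-1.130) = -2.80 kJ/mol
ΔG < 0, so the forward reaction is spontaneous (proceeds forward).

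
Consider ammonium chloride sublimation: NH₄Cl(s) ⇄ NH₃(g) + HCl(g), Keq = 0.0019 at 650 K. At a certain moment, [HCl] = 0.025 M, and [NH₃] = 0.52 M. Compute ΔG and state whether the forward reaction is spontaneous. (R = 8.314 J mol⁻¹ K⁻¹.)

(NH₄Cl is a pure solid — omitted from Q.)
Q = [NH₃]·[HCl] = (0.52)·(0.025) = 0.0130
ΔG = RT ln(Q/Keq) = (8.314 J mol⁻¹ K⁻¹)(650 K) × ln(0.0130/0.0019)
   = (5.404 kJ/mol)(1.923) = 10.4 kJ/mol
ΔG > 0, so the forward reaction is non-spontaneous (proceeds in reverse).

ΔG = 10.4 kJ/mol; the forward reaction is non-spontaneous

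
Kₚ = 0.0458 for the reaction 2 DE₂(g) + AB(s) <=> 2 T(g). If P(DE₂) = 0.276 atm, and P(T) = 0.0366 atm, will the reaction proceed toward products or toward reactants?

in the forward direction

(AB is a pure solid — omitted from Qₚ.)
Qₚ = P(T)² / P(DE₂)² = (0.0366)² / (0.276)² = 0.0176
Qₚ = 0.0176 < Kₚ = 0.0458, so the forward reaction proceeds.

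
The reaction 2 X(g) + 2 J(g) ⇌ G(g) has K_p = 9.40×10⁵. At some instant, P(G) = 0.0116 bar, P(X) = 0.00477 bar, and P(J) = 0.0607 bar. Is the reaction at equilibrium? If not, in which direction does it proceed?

forward (toward products)

Q_p = P(G) / (P(X)²·P(J)²) = (0.0116) / ((0.00477)²·(0.0607)²) = 1.38×10⁵
Q_p = 1.38×10⁵ < K_p = 9.40×10⁵, so the forward reaction proceeds.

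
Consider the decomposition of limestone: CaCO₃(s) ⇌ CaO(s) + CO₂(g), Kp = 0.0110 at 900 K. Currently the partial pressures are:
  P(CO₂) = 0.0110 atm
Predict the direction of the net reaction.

neither direction; the system is at equilibrium

(CaCO₃, CaO are pure solids — omitted from Qp.)
Qp = P(CO₂) = 0.0110
Qp = 0.0110 = Kp, so the system is already at equilibrium.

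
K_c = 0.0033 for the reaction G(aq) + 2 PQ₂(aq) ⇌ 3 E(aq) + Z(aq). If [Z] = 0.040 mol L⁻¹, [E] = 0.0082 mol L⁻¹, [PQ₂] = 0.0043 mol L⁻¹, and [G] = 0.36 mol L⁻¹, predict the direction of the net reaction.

no net change (already at equilibrium)

Q_c = [E]³·[Z] / ([G]·[PQ₂]²) = (0.0082)³·(0.040) / ((0.36)·(0.0043)²) = 0.0033
Q_c = 0.0033 = K_c, so the system is already at equilibrium.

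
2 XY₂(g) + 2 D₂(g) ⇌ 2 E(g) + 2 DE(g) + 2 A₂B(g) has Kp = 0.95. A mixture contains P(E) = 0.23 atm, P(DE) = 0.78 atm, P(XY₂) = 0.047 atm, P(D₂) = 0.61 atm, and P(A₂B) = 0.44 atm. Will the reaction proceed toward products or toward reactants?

reverse (toward reactants)

Qp = P(E)²·P(DE)²·P(A₂B)² / (P(XY₂)²·P(D₂)²) = (0.23)²·(0.78)²·(0.44)² / ((0.047)²·(0.61)²) = 7.6
Qp = 7.6 > Kp = 0.95, so the reverse reaction proceeds.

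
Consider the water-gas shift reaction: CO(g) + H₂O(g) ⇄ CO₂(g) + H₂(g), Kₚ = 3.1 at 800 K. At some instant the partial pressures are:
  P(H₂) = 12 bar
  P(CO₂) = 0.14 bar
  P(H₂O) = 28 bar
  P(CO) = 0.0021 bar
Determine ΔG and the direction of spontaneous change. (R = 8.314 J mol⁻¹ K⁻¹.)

Qₚ = P(CO₂)·P(H₂) / (P(CO)·P(H₂O)) = (0.14)·(12) / ((0.0021)·(28)) = 28.6
ΔG = RT ln(Qₚ/Kₚ) = (8.314 J mol⁻¹ K⁻¹)(800 K) × ln(28.6/3.1)
   = (6.651 kJ/mol)(2.222) = 14.8 kJ/mol
ΔG > 0, so the forward reaction is non-spontaneous (proceeds in reverse).

ΔG = 14.8 kJ/mol; the forward reaction is non-spontaneous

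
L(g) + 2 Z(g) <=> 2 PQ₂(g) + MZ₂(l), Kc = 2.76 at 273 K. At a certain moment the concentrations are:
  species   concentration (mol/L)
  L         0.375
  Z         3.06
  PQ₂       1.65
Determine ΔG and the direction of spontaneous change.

ΔG = -2.88 kJ/mol; the forward reaction is spontaneous

(MZ₂ is a pure liquid — omitted from Qc.)
Qc = [PQ₂]² / ([L]·[Z]²) = (1.65)² / ((0.375)·(3.06)²) = 0.775
ΔG = RT ln(Qc/Kc) = (8.314 J mol⁻¹ K⁻¹)(273 K) × ln(0.775/2.76)
   = (2.270 kJ/mol)(-1.270) = -2.88 kJ/mol
ΔG < 0, so the forward reaction is spontaneous (proceeds forward).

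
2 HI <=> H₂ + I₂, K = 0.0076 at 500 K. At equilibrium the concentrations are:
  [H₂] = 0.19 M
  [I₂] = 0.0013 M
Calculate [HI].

[HI] = 0.18 M

At equilibrium, K = [H₂]·[I₂] / [HI]² = 0.0076.
(0.19)·(0.0013) / ([HI])² = 0.0076
[HI]² = 0.0325 ⇒ [HI] = 0.18 M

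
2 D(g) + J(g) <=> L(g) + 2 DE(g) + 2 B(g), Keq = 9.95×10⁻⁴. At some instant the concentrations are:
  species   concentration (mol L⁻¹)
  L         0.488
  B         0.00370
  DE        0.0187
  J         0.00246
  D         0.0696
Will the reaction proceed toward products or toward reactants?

Q = [L]·[DE]²·[B]² / ([D]²·[J]) = (0.488)·(0.0187)²·(0.00370)² / ((0.0696)²·(0.00246)) = 1.96×10⁻⁴
Q = 1.96×10⁻⁴ < Keq = 9.95×10⁻⁴, so the forward reaction proceeds.

to the right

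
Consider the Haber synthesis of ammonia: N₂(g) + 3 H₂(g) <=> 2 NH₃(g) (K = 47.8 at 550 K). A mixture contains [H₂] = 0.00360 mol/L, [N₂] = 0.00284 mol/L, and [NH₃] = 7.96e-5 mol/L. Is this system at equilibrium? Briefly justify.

yes, at equilibrium

Q = [NH₃]² / ([N₂]·[H₂]³) = (7.96e-5)² / ((0.00284)·(0.00360)³) = 47.8
Q = 47.8 = K; the system is at equilibrium.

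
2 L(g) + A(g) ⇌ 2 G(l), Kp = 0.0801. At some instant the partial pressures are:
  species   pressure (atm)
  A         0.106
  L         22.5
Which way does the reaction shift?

to the right

(G is a pure liquid — omitted from Qp.)
Qp = 1 / (P(L)²·P(A)) = 1 / ((22.5)²·(0.106)) = 0.0186
Qp = 0.0186 < Kp = 0.0801, so the forward reaction proceeds.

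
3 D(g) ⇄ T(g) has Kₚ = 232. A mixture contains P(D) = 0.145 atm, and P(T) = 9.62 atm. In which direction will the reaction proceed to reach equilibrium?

to the left

Qₚ = P(T) / P(D)³ = (9.62) / (0.145)³ = 3160
Qₚ = 3160 > Kₚ = 232, so the reverse reaction proceeds.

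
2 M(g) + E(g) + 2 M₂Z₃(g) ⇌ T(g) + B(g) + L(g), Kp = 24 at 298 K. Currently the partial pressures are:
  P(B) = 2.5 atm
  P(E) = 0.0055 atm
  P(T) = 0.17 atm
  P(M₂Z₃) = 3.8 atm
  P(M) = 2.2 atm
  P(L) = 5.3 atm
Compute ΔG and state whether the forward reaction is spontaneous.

ΔG = -3.49 kJ/mol; the forward reaction is spontaneous

Qp = P(T)·P(B)·P(L) / (P(M)²·P(E)·P(M₂Z₃)²) = (0.17)·(2.5)·(5.3) / ((2.2)²·(0.0055)·(3.8)²) = 5.86
ΔG = RT ln(Qp/Kp) = (8.314 J mol⁻¹ K⁻¹)(298 K) × ln(5.86/24)
   = (2.478 kJ/mol)(-1.410) = -3.49 kJ/mol
ΔG < 0, so the forward reaction is spontaneous (proceeds forward).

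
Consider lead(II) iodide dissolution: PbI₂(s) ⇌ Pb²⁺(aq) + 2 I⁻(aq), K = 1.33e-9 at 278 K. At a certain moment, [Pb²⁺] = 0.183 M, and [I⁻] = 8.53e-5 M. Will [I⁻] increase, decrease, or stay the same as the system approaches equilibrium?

(PbI₂ is a pure solid — omitted from Q.)
Q = [Pb²⁺]·[I⁻]² = (0.183)·(8.53e-5)² = 1.33e-9
Q = 1.33e-9 = K; the system is at equilibrium.

stay the same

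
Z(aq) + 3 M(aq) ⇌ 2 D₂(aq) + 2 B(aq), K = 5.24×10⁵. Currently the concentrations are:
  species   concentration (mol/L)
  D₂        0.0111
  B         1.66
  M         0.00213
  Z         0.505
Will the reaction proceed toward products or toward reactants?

to the right

Q = [D₂]²·[B]² / ([Z]·[M]³) = (0.0111)²·(1.66)² / ((0.505)·(0.00213)³) = 69600
Q = 69600 < K = 5.24×10⁵, so the forward reaction proceeds.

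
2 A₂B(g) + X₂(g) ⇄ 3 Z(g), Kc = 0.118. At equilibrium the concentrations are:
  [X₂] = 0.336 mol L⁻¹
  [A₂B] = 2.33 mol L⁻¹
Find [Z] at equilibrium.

At equilibrium, Kc = [Z]³ / ([A₂B]²·[X₂]) = 0.118.
([Z])³ / ((2.33)²·(0.336)) = 0.118
[Z]³ = 0.215 ⇒ [Z] = 0.599 mol L⁻¹

[Z] = 0.599 mol L⁻¹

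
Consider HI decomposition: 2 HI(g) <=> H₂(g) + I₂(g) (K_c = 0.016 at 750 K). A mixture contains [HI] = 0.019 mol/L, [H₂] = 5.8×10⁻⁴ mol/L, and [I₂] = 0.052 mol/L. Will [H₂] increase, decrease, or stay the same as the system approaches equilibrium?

Q_c = [H₂]·[I₂] / [HI]² = (5.8×10⁻⁴)·(0.052) / (0.019)² = 0.084
Q_c = 0.084 > K_c = 0.016: net reverse reaction.
H₂ is a product, so it decreases.

decrease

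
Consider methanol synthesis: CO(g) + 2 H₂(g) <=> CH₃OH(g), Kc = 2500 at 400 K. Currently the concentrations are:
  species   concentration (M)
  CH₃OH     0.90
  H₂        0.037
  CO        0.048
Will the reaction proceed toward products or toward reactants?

in the reverse direction

Qc = [CH₃OH] / ([CO]·[H₂]²) = (0.90) / ((0.048)·(0.037)²) = 14000
Qc = 14000 > Kc = 2500, so the reverse reaction proceeds.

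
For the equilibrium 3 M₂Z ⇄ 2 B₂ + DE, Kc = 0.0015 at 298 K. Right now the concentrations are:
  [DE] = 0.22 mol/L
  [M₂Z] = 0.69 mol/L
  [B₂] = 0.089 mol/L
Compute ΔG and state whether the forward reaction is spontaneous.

Qc = [B₂]²·[DE] / [M₂Z]³ = (0.089)²·(0.22) / (0.69)³ = 0.00530
ΔG = RT ln(Qc/Kc) = (8.314 J mol⁻¹ K⁻¹)(298 K) × ln(0.00530/0.0015)
   = (2.478 kJ/mol)(1.262) = 3.13 kJ/mol
ΔG > 0, so the forward reaction is non-spontaneous (proceeds in reverse).

ΔG = 3.13 kJ/mol; the forward reaction is non-spontaneous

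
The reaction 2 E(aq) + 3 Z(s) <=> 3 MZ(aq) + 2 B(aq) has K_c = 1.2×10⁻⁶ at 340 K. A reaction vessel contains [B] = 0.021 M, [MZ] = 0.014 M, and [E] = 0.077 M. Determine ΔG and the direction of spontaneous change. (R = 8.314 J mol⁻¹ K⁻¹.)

ΔG = -5.01 kJ/mol; the forward reaction is spontaneous

(Z is a pure solid — omitted from Q_c.)
Q_c = [MZ]³·[B]² / [E]² = (0.014)³·(0.021)² / (0.077)² = 2.04×10⁻⁷
ΔG = RT ln(Q_c/K_c) = (8.314 J mol⁻¹ K⁻¹)(340 K) × ln(2.04×10⁻⁷/1.2×10⁻⁶)
   = (2.827 kJ/mol)(-1.772) = -5.01 kJ/mol
ΔG < 0, so the forward reaction is spontaneous (proceeds forward).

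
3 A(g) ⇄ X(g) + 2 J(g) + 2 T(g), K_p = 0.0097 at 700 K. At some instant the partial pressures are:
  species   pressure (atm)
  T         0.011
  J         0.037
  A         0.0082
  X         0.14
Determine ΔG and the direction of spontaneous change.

ΔG = 8.54 kJ/mol; the forward reaction is non-spontaneous

Q_p = P(X)·P(J)²·P(T)² / P(A)³ = (0.14)·(0.037)²·(0.011)² / (0.0082)³ = 0.0421
ΔG = RT ln(Q_p/K_p) = (8.314 J mol⁻¹ K⁻¹)(700 K) × ln(0.0421/0.0097)
   = (5.820 kJ/mol)(1.468) = 8.54 kJ/mol
ΔG > 0, so the forward reaction is non-spontaneous (proceeds in reverse).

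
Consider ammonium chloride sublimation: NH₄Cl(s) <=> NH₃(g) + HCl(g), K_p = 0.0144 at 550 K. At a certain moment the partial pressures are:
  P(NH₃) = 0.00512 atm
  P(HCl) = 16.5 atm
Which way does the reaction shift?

(NH₄Cl is a pure solid — omitted from Q_p.)
Q_p = P(NH₃)·P(HCl) = (0.00512)·(16.5) = 0.0845
Q_p = 0.0845 > K_p = 0.0144, so the reverse reaction proceeds.

to the left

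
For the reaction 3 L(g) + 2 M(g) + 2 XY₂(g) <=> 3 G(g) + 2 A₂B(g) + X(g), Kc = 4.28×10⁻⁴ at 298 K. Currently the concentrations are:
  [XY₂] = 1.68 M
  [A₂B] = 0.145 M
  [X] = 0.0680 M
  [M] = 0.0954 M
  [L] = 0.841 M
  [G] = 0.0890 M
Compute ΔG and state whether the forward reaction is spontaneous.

Qc = [G]³·[A₂B]²·[X] / ([L]³·[M]²·[XY₂]²) = (0.0890)³·(0.145)²·(0.0680) / ((0.841)³·(0.0954)²·(1.68)²) = 6.60×10⁻⁵
ΔG = RT ln(Qc/Kc) = (8.314 J mol⁻¹ K⁻¹)(298 K) × ln(6.60×10⁻⁵/4.28×10⁻⁴)
   = (2.478 kJ/mol)(-1.869) = -4.63 kJ/mol
ΔG < 0, so the forward reaction is spontaneous (proceeds forward).

ΔG = -4.63 kJ/mol; the forward reaction is spontaneous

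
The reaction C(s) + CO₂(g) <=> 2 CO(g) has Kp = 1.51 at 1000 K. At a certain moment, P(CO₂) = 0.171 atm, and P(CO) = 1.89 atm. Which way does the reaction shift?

(C is a pure solid — omitted from Qp.)
Qp = P(CO)² / P(CO₂) = (1.89)² / (0.171) = 20.9
Qp = 20.9 > Kp = 1.51, so the reverse reaction proceeds.

to the left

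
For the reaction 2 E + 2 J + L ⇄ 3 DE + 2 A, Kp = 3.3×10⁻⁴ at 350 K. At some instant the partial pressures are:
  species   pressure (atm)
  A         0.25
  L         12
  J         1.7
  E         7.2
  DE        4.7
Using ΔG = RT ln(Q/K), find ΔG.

ΔG = 6.96 kJ/mol

Qp = P(DE)³·P(A)² / (P(E)²·P(J)²·P(L)) = (4.7)³·(0.25)² / ((7.2)²·(1.7)²·(12)) = 0.00361
ΔG = RT ln(Qp/Kp) = (8.314 J mol⁻¹ K⁻¹)(350 K) × ln(0.00361/3.3×10⁻⁴)
   = (2.910 kJ/mol)(2.392) = 6.96 kJ/mol
ΔG > 0, so the forward reaction is non-spontaneous (proceeds in reverse).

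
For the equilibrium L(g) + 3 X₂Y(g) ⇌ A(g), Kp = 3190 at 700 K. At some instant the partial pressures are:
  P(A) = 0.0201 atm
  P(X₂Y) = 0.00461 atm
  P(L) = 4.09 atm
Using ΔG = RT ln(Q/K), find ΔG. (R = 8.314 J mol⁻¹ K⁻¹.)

ΔG = 16.0 kJ/mol

Qp = P(A) / (P(L)·P(X₂Y)³) = (0.0201) / ((4.09)·(0.00461)³) = 50200
ΔG = RT ln(Qp/Kp) = (8.314 J mol⁻¹ K⁻¹)(700 K) × ln(50200/3190)
   = (5.820 kJ/mol)(2.756) = 16.0 kJ/mol
ΔG > 0, so the forward reaction is non-spontaneous (proceeds in reverse).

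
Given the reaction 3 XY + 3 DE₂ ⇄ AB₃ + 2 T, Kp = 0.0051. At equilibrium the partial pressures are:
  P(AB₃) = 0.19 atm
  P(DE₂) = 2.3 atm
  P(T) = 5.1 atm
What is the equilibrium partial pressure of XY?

P(XY) = 4.3 atm

At equilibrium, Kp = P(AB₃)·P(T)² / (P(XY)³·P(DE₂)³) = 0.0051.
(0.19)·(5.1)² / ((P(XY))³·(2.3)³) = 0.0051
P(XY)³ = 79.6 ⇒ P(XY) = 4.3 atm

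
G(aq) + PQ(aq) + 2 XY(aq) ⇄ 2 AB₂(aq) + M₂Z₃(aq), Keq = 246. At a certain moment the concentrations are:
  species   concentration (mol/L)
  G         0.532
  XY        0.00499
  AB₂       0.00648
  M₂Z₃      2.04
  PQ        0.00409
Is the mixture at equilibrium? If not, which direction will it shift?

Q = [AB₂]²·[M₂Z₃] / ([G]·[PQ]·[XY]²) = (0.00648)²·(2.04) / ((0.532)·(0.00409)·(0.00499)²) = 1580
Q = 1580 > Keq = 246: net reverse reaction.

no; Q > K, reaction proceeds in reverse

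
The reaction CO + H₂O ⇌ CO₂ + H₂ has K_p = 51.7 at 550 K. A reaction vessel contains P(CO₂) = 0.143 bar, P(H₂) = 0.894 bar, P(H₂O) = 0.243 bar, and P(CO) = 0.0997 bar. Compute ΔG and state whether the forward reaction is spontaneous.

Q_p = P(CO₂)·P(H₂) / (P(CO)·P(H₂O)) = (0.143)·(0.894) / ((0.0997)·(0.243)) = 5.28
ΔG = RT ln(Q_p/K_p) = (8.314 J mol⁻¹ K⁻¹)(550 K) × ln(5.28/51.7)
   = (4.573 kJ/mol)(-2.282) = -10.4 kJ/mol
ΔG < 0, so the forward reaction is spontaneous (proceeds forward).

ΔG = -10.4 kJ/mol; the forward reaction is spontaneous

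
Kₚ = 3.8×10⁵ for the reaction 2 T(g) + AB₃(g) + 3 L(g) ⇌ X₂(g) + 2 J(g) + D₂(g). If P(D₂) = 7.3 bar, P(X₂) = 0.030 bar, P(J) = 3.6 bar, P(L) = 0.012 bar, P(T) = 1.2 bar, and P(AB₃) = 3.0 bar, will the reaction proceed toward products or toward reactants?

Qₚ = P(X₂)·P(J)²·P(D₂) / (P(T)²·P(AB₃)·P(L)³) = (0.030)·(3.6)²·(7.3) / ((1.2)²·(3.0)·(0.012)³) = 3.8×10⁵
Qₚ = 3.8×10⁵ = Kₚ, so the system is already at equilibrium.

neither direction; the system is at equilibrium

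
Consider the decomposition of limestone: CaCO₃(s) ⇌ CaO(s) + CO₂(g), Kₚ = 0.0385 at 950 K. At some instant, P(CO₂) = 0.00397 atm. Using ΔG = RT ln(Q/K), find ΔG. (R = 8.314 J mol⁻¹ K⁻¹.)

ΔG = -17.9 kJ/mol

(CaCO₃, CaO are pure solids — omitted from Qₚ.)
Qₚ = P(CO₂) = 0.00397
ΔG = RT ln(Qₚ/Kₚ) = (8.314 J mol⁻¹ K⁻¹)(950 K) × ln(0.00397/0.0385)
   = (7.898 kJ/mol)(-2.272) = -17.9 kJ/mol
ΔG < 0, so the forward reaction is spontaneous (proceeds forward).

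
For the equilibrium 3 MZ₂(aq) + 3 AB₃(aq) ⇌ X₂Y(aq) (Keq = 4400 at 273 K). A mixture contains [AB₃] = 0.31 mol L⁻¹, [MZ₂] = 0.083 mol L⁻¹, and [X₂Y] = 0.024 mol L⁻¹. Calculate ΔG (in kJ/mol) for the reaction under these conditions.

Q = [X₂Y] / ([MZ₂]³·[AB₃]³) = (0.024) / ((0.083)³·(0.31)³) = 1410
ΔG = RT ln(Q/Keq) = (8.314 J mol⁻¹ K⁻¹)(273 K) × ln(1410/4400)
   = (2.270 kJ/mol)(-1.138) = -2.58 kJ/mol
ΔG < 0, so the forward reaction is spontaneous (proceeds forward).

ΔG = -2.58 kJ/mol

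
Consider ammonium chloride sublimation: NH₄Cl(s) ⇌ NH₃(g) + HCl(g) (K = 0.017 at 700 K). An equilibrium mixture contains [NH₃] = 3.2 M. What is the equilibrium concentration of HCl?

[HCl] = 0.0053 M

(NH₄Cl is a pure solid — omitted from K.)
At equilibrium, K = [NH₃]·[HCl] = 0.017.
(3.2)·([HCl]) = 0.017
[HCl] = 0.00531 = 0.0053 M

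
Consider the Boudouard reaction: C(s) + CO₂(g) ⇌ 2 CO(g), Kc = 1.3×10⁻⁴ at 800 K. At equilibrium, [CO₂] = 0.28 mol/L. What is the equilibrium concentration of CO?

[CO] = 0.0060 mol/L

(C is a pure solid — omitted from Kc.)
At equilibrium, Kc = [CO]² / [CO₂] = 1.3×10⁻⁴.
([CO])² / (0.28) = 1.3×10⁻⁴
[CO]² = 3.64×10⁻⁵ ⇒ [CO] = 0.0060 mol/L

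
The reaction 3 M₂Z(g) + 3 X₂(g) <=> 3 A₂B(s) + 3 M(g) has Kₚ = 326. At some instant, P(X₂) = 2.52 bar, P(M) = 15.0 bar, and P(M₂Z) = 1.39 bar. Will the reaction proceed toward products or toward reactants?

toward products

(A₂B is a pure solid — omitted from Qₚ.)
Qₚ = P(M)³ / (P(M₂Z)³·P(X₂)³) = (15.0)³ / ((1.39)³·(2.52)³) = 78.5
Qₚ = 78.5 < Kₚ = 326, so the forward reaction proceeds.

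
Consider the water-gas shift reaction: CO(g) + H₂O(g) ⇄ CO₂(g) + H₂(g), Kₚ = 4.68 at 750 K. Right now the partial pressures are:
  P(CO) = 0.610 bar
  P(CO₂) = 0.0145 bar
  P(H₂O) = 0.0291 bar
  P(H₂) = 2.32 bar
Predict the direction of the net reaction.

Qₚ = P(CO₂)·P(H₂) / (P(CO)·P(H₂O)) = (0.0145)·(2.32) / ((0.610)·(0.0291)) = 1.90
Qₚ = 1.90 < Kₚ = 4.68, so the forward reaction proceeds.

in the forward direction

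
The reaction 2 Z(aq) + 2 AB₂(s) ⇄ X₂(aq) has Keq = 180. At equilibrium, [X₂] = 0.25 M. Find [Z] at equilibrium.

(AB₂ is a pure solid — omitted from Keq.)
At equilibrium, Keq = [X₂] / [Z]² = 180.
(0.25) / ([Z])² = 180
[Z]² = 0.00139 ⇒ [Z] = 0.037 M

[Z] = 0.037 M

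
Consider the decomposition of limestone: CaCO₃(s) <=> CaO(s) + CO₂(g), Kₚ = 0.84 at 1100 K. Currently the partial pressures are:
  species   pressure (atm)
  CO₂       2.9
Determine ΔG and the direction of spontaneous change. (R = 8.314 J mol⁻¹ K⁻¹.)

(CaCO₃, CaO are pure solids — omitted from Qₚ.)
Qₚ = P(CO₂) = 2.90
ΔG = RT ln(Qₚ/Kₚ) = (8.314 J mol⁻¹ K⁻¹)(1100 K) × ln(2.90/0.84)
   = (9.145 kJ/mol)(1.239) = 11.3 kJ/mol
ΔG > 0, so the forward reaction is non-spontaneous (proceeds in reverse).

ΔG = 11.3 kJ/mol; the forward reaction is non-spontaneous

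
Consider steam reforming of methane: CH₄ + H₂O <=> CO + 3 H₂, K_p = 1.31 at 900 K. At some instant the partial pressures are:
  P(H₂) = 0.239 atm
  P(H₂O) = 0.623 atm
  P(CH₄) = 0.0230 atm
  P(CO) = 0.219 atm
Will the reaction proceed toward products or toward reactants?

to the right

Q_p = P(CO)·P(H₂)³ / (P(CH₄)·P(H₂O)) = (0.219)·(0.239)³ / ((0.0230)·(0.623)) = 0.209
Q_p = 0.209 < K_p = 1.31, so the forward reaction proceeds.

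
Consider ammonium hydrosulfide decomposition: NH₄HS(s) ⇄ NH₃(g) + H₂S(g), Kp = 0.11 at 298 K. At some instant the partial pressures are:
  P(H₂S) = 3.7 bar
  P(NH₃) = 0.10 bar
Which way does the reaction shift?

reverse (toward reactants)

(NH₄HS is a pure solid — omitted from Qp.)
Qp = P(NH₃)·P(H₂S) = (0.10)·(3.7) = 0.37
Qp = 0.37 > Kp = 0.11, so the reverse reaction proceeds.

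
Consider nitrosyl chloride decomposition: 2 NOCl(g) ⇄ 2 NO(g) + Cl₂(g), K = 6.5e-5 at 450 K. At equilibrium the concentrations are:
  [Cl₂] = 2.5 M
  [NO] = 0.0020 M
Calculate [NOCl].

[NOCl] = 0.39 M

At equilibrium, K = [NO]²·[Cl₂] / [NOCl]² = 6.5e-5.
(0.0020)²·(2.5) / ([NOCl])² = 6.5e-5
[NOCl]² = 0.154 ⇒ [NOCl] = 0.39 M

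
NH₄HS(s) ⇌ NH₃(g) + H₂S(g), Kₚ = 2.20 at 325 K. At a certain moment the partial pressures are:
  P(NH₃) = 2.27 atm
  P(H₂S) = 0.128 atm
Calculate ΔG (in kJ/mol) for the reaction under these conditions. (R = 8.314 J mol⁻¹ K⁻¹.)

ΔG = -5.47 kJ/mol

(NH₄HS is a pure solid — omitted from Qₚ.)
Qₚ = P(NH₃)·P(H₂S) = (2.27)·(0.128) = 0.291
ΔG = RT ln(Qₚ/Kₚ) = (8.314 J mol⁻¹ K⁻¹)(325 K) × ln(0.291/2.20)
   = (2.702 kJ/mol)(-2.023) = -5.47 kJ/mol
ΔG < 0, so the forward reaction is spontaneous (proceeds forward).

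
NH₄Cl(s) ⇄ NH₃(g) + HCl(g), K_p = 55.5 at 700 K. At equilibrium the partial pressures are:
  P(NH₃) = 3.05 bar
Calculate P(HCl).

P(HCl) = 18.2 bar

(NH₄Cl is a pure solid — omitted from K_p.)
At equilibrium, K_p = P(NH₃)·P(HCl) = 55.5.
(3.05)·(P(HCl)) = 55.5
P(HCl) = 18.2 bar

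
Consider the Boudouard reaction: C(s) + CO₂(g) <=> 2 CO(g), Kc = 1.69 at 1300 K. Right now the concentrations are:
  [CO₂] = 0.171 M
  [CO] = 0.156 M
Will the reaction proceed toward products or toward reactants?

forward (toward products)

(C is a pure solid — omitted from Qc.)
Qc = [CO]² / [CO₂] = (0.156)² / (0.171) = 0.142
Qc = 0.142 < Kc = 1.69, so the forward reaction proceeds.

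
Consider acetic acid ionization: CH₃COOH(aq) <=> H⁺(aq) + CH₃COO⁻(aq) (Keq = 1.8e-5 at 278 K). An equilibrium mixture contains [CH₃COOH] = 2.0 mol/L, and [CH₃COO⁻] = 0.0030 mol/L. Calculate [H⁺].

At equilibrium, Keq = [H⁺]·[CH₃COO⁻] / [CH₃COOH] = 1.8e-5.
([H⁺])·(0.0030) / (2.0) = 1.8e-5
[H⁺] = 0.0120 = 0.012 mol/L

[H⁺] = 0.012 mol/L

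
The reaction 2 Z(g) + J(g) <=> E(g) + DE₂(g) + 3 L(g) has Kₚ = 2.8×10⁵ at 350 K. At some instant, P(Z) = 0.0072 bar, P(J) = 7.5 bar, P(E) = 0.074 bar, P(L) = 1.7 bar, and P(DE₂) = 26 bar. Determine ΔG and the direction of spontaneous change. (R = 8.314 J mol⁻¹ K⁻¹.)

ΔG = -7.11 kJ/mol; the forward reaction is spontaneous

Qₚ = P(E)·P(DE₂)·P(L)³ / (P(Z)²·P(J)) = (0.074)·(26)·(1.7)³ / ((0.0072)²·(7.5)) = 24300
ΔG = RT ln(Qₚ/Kₚ) = (8.314 J mol⁻¹ K⁻¹)(350 K) × ln(24300/2.8×10⁵)
   = (2.910 kJ/mol)(-2.444) = -7.11 kJ/mol
ΔG < 0, so the forward reaction is spontaneous (proceeds forward).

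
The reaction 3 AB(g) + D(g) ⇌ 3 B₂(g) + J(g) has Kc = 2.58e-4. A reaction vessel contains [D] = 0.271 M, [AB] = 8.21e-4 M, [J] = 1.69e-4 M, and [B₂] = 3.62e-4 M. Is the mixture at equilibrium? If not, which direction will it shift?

Qc = [B₂]³·[J] / ([AB]³·[D]) = (3.62e-4)³·(1.69e-4) / ((8.21e-4)³·(0.271)) = 5.35e-5
Qc = 5.35e-5 < Kc = 2.58e-4: net forward reaction.

no; Q < K, reaction proceeds forward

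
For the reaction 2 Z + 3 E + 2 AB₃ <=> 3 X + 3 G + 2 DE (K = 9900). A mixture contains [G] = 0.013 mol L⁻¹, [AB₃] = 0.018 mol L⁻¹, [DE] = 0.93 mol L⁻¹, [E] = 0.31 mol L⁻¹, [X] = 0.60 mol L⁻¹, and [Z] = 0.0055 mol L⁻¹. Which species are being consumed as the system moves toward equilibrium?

Q = [X]³·[G]³·[DE]² / ([Z]²·[E]³·[AB₃]²) = (0.60)³·(0.013)³·(0.93)² / ((0.0055)²·(0.31)³·(0.018)²) = 1400
Q = 1400 < K = 9900: net forward reaction.

Z, E, AB₃ (reactants)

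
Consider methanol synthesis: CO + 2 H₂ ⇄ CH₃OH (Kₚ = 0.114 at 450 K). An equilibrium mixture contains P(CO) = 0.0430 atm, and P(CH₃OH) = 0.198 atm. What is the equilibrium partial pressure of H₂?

P(H₂) = 6.36 atm

At equilibrium, Kₚ = P(CH₃OH) / (P(CO)·P(H₂)²) = 0.114.
(0.198) / ((0.0430)·(P(H₂))²) = 0.114
P(H₂)² = 40.4 ⇒ P(H₂) = 6.36 atm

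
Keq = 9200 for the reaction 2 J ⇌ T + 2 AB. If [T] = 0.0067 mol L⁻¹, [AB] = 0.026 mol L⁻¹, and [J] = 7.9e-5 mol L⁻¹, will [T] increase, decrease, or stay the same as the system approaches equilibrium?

increase

Q = [T]·[AB]² / [J]² = (0.0067)·(0.026)² / (7.9e-5)² = 730
Q = 730 < Keq = 9200: net forward reaction.
T is a product, so it increases.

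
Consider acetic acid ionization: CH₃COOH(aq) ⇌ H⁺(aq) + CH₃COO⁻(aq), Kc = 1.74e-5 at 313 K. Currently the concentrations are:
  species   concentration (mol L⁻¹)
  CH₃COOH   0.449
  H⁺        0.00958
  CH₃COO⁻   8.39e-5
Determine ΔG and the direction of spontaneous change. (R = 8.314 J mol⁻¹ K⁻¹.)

ΔG = -5.92 kJ/mol; the forward reaction is spontaneous

Qc = [H⁺]·[CH₃COO⁻] / [CH₃COOH] = (0.00958)·(8.39e-5) / (0.449) = 1.79e-6
ΔG = RT ln(Qc/Kc) = (8.314 J mol⁻¹ K⁻¹)(313 K) × ln(1.79e-6/1.74e-5)
   = (2.602 kJ/mol)(-2.274) = -5.92 kJ/mol
ΔG < 0, so the forward reaction is spontaneous (proceeds forward).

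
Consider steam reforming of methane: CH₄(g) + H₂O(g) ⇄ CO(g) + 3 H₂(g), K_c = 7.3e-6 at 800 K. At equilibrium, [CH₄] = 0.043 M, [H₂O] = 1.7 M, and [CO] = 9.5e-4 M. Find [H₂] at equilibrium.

At equilibrium, K_c = [CO]·[H₂]³ / ([CH₄]·[H₂O]) = 7.3e-6.
(9.5e-4)·([H₂])³ / ((0.043)·(1.7)) = 7.3e-6
[H₂]³ = 5.62e-4 ⇒ [H₂] = 0.083 M

[H₂] = 0.083 M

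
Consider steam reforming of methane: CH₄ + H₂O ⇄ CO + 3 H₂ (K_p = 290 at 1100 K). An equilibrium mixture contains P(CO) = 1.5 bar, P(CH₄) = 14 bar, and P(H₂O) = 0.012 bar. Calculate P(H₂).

P(H₂) = 3.2 bar

At equilibrium, K_p = P(CO)·P(H₂)³ / (P(CH₄)·P(H₂O)) = 290.
(1.5)·(P(H₂))³ / ((14)·(0.012)) = 290
P(H₂)³ = 32.5 ⇒ P(H₂) = 3.2 bar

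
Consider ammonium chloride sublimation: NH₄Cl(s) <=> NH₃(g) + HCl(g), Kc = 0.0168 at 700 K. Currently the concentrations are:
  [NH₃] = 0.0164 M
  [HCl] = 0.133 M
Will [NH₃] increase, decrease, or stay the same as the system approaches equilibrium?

(NH₄Cl is a pure solid — omitted from Qc.)
Qc = [NH₃]·[HCl] = (0.0164)·(0.133) = 0.00218
Qc = 0.00218 < Kc = 0.0168: net forward reaction.
NH₃ is a product, so it increases.

increase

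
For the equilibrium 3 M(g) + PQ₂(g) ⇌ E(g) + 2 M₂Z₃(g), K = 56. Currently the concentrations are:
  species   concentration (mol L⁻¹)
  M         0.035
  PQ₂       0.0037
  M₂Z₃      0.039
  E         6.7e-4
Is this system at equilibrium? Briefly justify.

no; Q < K, reaction proceeds forward

Q = [E]·[M₂Z₃]² / ([M]³·[PQ₂]) = (6.7e-4)·(0.039)² / ((0.035)³·(0.0037)) = 6.4
Q = 6.4 < K = 56: net forward reaction.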